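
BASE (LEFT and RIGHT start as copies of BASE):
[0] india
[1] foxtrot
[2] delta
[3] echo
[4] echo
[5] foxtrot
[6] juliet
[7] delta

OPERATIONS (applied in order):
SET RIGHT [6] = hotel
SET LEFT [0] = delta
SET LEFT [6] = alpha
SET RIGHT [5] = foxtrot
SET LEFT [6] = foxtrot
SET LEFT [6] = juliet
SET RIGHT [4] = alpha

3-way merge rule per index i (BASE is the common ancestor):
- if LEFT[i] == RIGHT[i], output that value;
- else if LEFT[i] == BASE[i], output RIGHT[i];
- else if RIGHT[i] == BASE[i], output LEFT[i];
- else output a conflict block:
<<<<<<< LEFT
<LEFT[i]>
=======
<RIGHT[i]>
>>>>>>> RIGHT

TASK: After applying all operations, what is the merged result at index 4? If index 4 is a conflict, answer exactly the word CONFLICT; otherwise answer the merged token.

Answer: alpha

Derivation:
Final LEFT:  [delta, foxtrot, delta, echo, echo, foxtrot, juliet, delta]
Final RIGHT: [india, foxtrot, delta, echo, alpha, foxtrot, hotel, delta]
i=0: L=delta, R=india=BASE -> take LEFT -> delta
i=1: L=foxtrot R=foxtrot -> agree -> foxtrot
i=2: L=delta R=delta -> agree -> delta
i=3: L=echo R=echo -> agree -> echo
i=4: L=echo=BASE, R=alpha -> take RIGHT -> alpha
i=5: L=foxtrot R=foxtrot -> agree -> foxtrot
i=6: L=juliet=BASE, R=hotel -> take RIGHT -> hotel
i=7: L=delta R=delta -> agree -> delta
Index 4 -> alpha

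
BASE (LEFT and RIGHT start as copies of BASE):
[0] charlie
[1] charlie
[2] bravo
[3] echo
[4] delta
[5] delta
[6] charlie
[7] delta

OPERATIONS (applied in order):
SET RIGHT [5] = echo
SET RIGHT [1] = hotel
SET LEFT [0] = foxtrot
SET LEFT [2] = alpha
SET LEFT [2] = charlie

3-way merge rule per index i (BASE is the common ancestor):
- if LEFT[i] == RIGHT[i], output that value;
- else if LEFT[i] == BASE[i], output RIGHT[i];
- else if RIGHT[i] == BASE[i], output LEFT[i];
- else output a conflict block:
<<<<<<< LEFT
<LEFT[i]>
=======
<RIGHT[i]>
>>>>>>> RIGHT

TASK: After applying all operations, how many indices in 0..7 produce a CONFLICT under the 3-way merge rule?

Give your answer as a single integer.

Answer: 0

Derivation:
Final LEFT:  [foxtrot, charlie, charlie, echo, delta, delta, charlie, delta]
Final RIGHT: [charlie, hotel, bravo, echo, delta, echo, charlie, delta]
i=0: L=foxtrot, R=charlie=BASE -> take LEFT -> foxtrot
i=1: L=charlie=BASE, R=hotel -> take RIGHT -> hotel
i=2: L=charlie, R=bravo=BASE -> take LEFT -> charlie
i=3: L=echo R=echo -> agree -> echo
i=4: L=delta R=delta -> agree -> delta
i=5: L=delta=BASE, R=echo -> take RIGHT -> echo
i=6: L=charlie R=charlie -> agree -> charlie
i=7: L=delta R=delta -> agree -> delta
Conflict count: 0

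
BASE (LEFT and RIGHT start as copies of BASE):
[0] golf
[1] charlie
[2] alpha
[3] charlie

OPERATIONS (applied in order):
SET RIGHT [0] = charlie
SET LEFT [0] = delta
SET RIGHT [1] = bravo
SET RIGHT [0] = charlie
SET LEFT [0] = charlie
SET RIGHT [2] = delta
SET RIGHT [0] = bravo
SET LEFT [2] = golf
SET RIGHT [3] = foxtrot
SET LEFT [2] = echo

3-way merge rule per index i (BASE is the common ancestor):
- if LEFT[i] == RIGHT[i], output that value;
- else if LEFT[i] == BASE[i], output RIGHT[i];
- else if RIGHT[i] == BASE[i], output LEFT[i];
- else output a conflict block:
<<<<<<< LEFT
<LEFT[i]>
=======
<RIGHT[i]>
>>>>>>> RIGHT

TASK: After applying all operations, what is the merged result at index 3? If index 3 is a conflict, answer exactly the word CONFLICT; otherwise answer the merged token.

Answer: foxtrot

Derivation:
Final LEFT:  [charlie, charlie, echo, charlie]
Final RIGHT: [bravo, bravo, delta, foxtrot]
i=0: BASE=golf L=charlie R=bravo all differ -> CONFLICT
i=1: L=charlie=BASE, R=bravo -> take RIGHT -> bravo
i=2: BASE=alpha L=echo R=delta all differ -> CONFLICT
i=3: L=charlie=BASE, R=foxtrot -> take RIGHT -> foxtrot
Index 3 -> foxtrot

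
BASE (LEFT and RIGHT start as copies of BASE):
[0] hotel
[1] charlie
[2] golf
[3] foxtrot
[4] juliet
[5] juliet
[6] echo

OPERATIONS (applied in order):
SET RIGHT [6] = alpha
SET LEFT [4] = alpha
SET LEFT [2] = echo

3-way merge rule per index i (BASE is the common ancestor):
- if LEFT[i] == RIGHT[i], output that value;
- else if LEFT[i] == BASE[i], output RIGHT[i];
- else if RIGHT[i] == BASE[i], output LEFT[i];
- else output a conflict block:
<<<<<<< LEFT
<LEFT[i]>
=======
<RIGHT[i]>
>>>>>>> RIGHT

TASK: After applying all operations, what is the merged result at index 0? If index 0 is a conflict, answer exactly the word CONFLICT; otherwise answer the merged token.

Answer: hotel

Derivation:
Final LEFT:  [hotel, charlie, echo, foxtrot, alpha, juliet, echo]
Final RIGHT: [hotel, charlie, golf, foxtrot, juliet, juliet, alpha]
i=0: L=hotel R=hotel -> agree -> hotel
i=1: L=charlie R=charlie -> agree -> charlie
i=2: L=echo, R=golf=BASE -> take LEFT -> echo
i=3: L=foxtrot R=foxtrot -> agree -> foxtrot
i=4: L=alpha, R=juliet=BASE -> take LEFT -> alpha
i=5: L=juliet R=juliet -> agree -> juliet
i=6: L=echo=BASE, R=alpha -> take RIGHT -> alpha
Index 0 -> hotel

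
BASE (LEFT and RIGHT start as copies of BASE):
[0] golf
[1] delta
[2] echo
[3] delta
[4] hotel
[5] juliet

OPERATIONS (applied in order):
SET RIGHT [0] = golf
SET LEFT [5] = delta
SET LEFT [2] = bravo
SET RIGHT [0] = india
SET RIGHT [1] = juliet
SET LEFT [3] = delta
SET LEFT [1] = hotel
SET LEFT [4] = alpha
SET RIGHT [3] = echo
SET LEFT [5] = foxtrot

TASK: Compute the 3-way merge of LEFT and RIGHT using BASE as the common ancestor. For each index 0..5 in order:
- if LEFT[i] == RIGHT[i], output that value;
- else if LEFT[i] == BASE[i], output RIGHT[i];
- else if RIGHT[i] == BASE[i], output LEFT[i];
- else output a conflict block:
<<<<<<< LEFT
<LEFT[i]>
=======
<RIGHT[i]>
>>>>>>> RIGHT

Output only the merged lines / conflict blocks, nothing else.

Final LEFT:  [golf, hotel, bravo, delta, alpha, foxtrot]
Final RIGHT: [india, juliet, echo, echo, hotel, juliet]
i=0: L=golf=BASE, R=india -> take RIGHT -> india
i=1: BASE=delta L=hotel R=juliet all differ -> CONFLICT
i=2: L=bravo, R=echo=BASE -> take LEFT -> bravo
i=3: L=delta=BASE, R=echo -> take RIGHT -> echo
i=4: L=alpha, R=hotel=BASE -> take LEFT -> alpha
i=5: L=foxtrot, R=juliet=BASE -> take LEFT -> foxtrot

Answer: india
<<<<<<< LEFT
hotel
=======
juliet
>>>>>>> RIGHT
bravo
echo
alpha
foxtrot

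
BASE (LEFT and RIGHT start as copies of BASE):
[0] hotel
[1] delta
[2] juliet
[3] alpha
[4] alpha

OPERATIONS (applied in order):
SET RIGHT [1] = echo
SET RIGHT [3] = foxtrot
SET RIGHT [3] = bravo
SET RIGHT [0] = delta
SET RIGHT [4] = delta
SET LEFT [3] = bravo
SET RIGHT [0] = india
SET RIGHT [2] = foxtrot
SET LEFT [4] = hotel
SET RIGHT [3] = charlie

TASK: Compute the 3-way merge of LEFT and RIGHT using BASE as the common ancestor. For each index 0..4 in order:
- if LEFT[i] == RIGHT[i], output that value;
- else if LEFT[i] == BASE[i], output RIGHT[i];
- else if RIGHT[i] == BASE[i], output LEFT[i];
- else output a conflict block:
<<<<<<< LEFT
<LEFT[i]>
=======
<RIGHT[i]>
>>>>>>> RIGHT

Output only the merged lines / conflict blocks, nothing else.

Final LEFT:  [hotel, delta, juliet, bravo, hotel]
Final RIGHT: [india, echo, foxtrot, charlie, delta]
i=0: L=hotel=BASE, R=india -> take RIGHT -> india
i=1: L=delta=BASE, R=echo -> take RIGHT -> echo
i=2: L=juliet=BASE, R=foxtrot -> take RIGHT -> foxtrot
i=3: BASE=alpha L=bravo R=charlie all differ -> CONFLICT
i=4: BASE=alpha L=hotel R=delta all differ -> CONFLICT

Answer: india
echo
foxtrot
<<<<<<< LEFT
bravo
=======
charlie
>>>>>>> RIGHT
<<<<<<< LEFT
hotel
=======
delta
>>>>>>> RIGHT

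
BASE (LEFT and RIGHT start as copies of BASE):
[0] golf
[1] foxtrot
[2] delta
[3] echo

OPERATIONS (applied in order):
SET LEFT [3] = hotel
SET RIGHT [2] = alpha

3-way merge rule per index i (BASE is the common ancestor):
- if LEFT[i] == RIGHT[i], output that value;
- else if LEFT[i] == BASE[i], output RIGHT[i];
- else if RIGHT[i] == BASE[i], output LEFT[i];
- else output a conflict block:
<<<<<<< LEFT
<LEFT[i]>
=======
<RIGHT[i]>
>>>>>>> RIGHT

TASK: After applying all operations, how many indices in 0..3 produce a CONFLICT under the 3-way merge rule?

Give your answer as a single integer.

Answer: 0

Derivation:
Final LEFT:  [golf, foxtrot, delta, hotel]
Final RIGHT: [golf, foxtrot, alpha, echo]
i=0: L=golf R=golf -> agree -> golf
i=1: L=foxtrot R=foxtrot -> agree -> foxtrot
i=2: L=delta=BASE, R=alpha -> take RIGHT -> alpha
i=3: L=hotel, R=echo=BASE -> take LEFT -> hotel
Conflict count: 0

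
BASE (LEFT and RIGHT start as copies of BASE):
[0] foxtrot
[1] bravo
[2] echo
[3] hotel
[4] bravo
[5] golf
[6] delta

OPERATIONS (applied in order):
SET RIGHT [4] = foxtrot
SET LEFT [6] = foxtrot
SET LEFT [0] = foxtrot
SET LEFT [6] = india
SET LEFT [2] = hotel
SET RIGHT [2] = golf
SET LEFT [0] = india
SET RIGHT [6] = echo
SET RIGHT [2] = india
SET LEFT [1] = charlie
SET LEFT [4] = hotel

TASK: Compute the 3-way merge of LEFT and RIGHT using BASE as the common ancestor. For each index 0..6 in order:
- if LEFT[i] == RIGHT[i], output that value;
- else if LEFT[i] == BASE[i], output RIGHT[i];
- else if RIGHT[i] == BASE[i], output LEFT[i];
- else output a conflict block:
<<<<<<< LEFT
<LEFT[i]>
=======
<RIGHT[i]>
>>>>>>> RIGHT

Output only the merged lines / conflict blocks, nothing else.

Answer: india
charlie
<<<<<<< LEFT
hotel
=======
india
>>>>>>> RIGHT
hotel
<<<<<<< LEFT
hotel
=======
foxtrot
>>>>>>> RIGHT
golf
<<<<<<< LEFT
india
=======
echo
>>>>>>> RIGHT

Derivation:
Final LEFT:  [india, charlie, hotel, hotel, hotel, golf, india]
Final RIGHT: [foxtrot, bravo, india, hotel, foxtrot, golf, echo]
i=0: L=india, R=foxtrot=BASE -> take LEFT -> india
i=1: L=charlie, R=bravo=BASE -> take LEFT -> charlie
i=2: BASE=echo L=hotel R=india all differ -> CONFLICT
i=3: L=hotel R=hotel -> agree -> hotel
i=4: BASE=bravo L=hotel R=foxtrot all differ -> CONFLICT
i=5: L=golf R=golf -> agree -> golf
i=6: BASE=delta L=india R=echo all differ -> CONFLICT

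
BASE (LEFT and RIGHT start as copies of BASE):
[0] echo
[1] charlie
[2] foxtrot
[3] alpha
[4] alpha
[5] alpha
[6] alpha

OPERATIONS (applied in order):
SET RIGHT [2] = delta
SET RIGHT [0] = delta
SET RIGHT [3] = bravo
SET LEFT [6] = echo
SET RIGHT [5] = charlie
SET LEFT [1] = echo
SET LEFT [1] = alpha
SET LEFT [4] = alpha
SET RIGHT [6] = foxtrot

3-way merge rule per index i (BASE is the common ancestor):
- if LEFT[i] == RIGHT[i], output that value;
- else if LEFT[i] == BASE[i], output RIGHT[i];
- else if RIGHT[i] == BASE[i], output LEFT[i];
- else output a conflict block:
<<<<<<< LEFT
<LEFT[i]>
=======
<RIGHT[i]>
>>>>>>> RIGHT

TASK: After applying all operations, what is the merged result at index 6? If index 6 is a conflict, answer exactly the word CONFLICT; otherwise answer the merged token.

Final LEFT:  [echo, alpha, foxtrot, alpha, alpha, alpha, echo]
Final RIGHT: [delta, charlie, delta, bravo, alpha, charlie, foxtrot]
i=0: L=echo=BASE, R=delta -> take RIGHT -> delta
i=1: L=alpha, R=charlie=BASE -> take LEFT -> alpha
i=2: L=foxtrot=BASE, R=delta -> take RIGHT -> delta
i=3: L=alpha=BASE, R=bravo -> take RIGHT -> bravo
i=4: L=alpha R=alpha -> agree -> alpha
i=5: L=alpha=BASE, R=charlie -> take RIGHT -> charlie
i=6: BASE=alpha L=echo R=foxtrot all differ -> CONFLICT
Index 6 -> CONFLICT

Answer: CONFLICT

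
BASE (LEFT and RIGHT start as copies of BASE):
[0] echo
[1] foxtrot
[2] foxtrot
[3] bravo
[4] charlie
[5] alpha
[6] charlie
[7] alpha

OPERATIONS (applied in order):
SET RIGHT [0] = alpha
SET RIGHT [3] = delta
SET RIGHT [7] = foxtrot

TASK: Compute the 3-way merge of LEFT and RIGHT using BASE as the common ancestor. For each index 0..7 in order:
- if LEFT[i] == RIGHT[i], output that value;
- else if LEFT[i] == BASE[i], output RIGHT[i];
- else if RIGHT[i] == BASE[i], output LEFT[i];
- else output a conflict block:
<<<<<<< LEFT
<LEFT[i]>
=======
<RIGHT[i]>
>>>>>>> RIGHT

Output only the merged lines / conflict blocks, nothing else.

Answer: alpha
foxtrot
foxtrot
delta
charlie
alpha
charlie
foxtrot

Derivation:
Final LEFT:  [echo, foxtrot, foxtrot, bravo, charlie, alpha, charlie, alpha]
Final RIGHT: [alpha, foxtrot, foxtrot, delta, charlie, alpha, charlie, foxtrot]
i=0: L=echo=BASE, R=alpha -> take RIGHT -> alpha
i=1: L=foxtrot R=foxtrot -> agree -> foxtrot
i=2: L=foxtrot R=foxtrot -> agree -> foxtrot
i=3: L=bravo=BASE, R=delta -> take RIGHT -> delta
i=4: L=charlie R=charlie -> agree -> charlie
i=5: L=alpha R=alpha -> agree -> alpha
i=6: L=charlie R=charlie -> agree -> charlie
i=7: L=alpha=BASE, R=foxtrot -> take RIGHT -> foxtrot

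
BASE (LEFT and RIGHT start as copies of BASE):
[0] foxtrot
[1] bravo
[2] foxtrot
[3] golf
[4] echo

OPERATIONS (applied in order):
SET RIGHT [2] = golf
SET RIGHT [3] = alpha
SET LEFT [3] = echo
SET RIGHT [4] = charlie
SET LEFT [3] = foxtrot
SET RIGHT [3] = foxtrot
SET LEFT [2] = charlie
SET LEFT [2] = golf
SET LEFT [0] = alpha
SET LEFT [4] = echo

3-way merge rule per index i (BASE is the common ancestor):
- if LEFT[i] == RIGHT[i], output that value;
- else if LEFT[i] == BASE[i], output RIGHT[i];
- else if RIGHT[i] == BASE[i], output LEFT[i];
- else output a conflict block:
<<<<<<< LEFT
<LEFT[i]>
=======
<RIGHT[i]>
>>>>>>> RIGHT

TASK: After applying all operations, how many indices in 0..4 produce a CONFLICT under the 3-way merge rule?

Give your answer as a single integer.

Answer: 0

Derivation:
Final LEFT:  [alpha, bravo, golf, foxtrot, echo]
Final RIGHT: [foxtrot, bravo, golf, foxtrot, charlie]
i=0: L=alpha, R=foxtrot=BASE -> take LEFT -> alpha
i=1: L=bravo R=bravo -> agree -> bravo
i=2: L=golf R=golf -> agree -> golf
i=3: L=foxtrot R=foxtrot -> agree -> foxtrot
i=4: L=echo=BASE, R=charlie -> take RIGHT -> charlie
Conflict count: 0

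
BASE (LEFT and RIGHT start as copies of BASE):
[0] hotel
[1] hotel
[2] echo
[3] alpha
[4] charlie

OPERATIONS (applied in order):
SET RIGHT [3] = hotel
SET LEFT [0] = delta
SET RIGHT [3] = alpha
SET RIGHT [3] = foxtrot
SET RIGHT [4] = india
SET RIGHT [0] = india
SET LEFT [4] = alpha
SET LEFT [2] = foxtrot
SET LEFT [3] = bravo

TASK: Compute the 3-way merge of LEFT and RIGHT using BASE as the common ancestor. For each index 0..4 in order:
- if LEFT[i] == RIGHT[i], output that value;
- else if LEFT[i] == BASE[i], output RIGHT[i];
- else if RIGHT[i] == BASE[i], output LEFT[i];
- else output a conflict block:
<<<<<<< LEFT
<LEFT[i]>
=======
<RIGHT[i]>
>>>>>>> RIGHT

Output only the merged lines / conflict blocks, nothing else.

Final LEFT:  [delta, hotel, foxtrot, bravo, alpha]
Final RIGHT: [india, hotel, echo, foxtrot, india]
i=0: BASE=hotel L=delta R=india all differ -> CONFLICT
i=1: L=hotel R=hotel -> agree -> hotel
i=2: L=foxtrot, R=echo=BASE -> take LEFT -> foxtrot
i=3: BASE=alpha L=bravo R=foxtrot all differ -> CONFLICT
i=4: BASE=charlie L=alpha R=india all differ -> CONFLICT

Answer: <<<<<<< LEFT
delta
=======
india
>>>>>>> RIGHT
hotel
foxtrot
<<<<<<< LEFT
bravo
=======
foxtrot
>>>>>>> RIGHT
<<<<<<< LEFT
alpha
=======
india
>>>>>>> RIGHT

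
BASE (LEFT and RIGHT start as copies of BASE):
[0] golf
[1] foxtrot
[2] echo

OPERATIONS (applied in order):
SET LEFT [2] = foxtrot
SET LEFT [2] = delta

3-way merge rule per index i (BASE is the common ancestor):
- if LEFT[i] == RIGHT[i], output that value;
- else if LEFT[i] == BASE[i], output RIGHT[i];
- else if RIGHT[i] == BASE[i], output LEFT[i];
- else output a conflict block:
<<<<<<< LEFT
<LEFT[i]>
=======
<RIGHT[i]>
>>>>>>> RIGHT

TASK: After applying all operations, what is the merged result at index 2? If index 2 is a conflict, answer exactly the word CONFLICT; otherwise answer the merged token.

Final LEFT:  [golf, foxtrot, delta]
Final RIGHT: [golf, foxtrot, echo]
i=0: L=golf R=golf -> agree -> golf
i=1: L=foxtrot R=foxtrot -> agree -> foxtrot
i=2: L=delta, R=echo=BASE -> take LEFT -> delta
Index 2 -> delta

Answer: delta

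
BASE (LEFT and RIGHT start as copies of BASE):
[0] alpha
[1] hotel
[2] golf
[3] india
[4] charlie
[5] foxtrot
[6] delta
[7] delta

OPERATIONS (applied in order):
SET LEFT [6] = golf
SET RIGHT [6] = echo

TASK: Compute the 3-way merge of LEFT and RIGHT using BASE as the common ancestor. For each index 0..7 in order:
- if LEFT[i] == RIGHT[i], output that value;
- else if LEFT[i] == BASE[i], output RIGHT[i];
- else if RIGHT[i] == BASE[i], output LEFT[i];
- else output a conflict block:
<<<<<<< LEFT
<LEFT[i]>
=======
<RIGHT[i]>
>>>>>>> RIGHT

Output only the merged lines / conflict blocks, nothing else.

Final LEFT:  [alpha, hotel, golf, india, charlie, foxtrot, golf, delta]
Final RIGHT: [alpha, hotel, golf, india, charlie, foxtrot, echo, delta]
i=0: L=alpha R=alpha -> agree -> alpha
i=1: L=hotel R=hotel -> agree -> hotel
i=2: L=golf R=golf -> agree -> golf
i=3: L=india R=india -> agree -> india
i=4: L=charlie R=charlie -> agree -> charlie
i=5: L=foxtrot R=foxtrot -> agree -> foxtrot
i=6: BASE=delta L=golf R=echo all differ -> CONFLICT
i=7: L=delta R=delta -> agree -> delta

Answer: alpha
hotel
golf
india
charlie
foxtrot
<<<<<<< LEFT
golf
=======
echo
>>>>>>> RIGHT
delta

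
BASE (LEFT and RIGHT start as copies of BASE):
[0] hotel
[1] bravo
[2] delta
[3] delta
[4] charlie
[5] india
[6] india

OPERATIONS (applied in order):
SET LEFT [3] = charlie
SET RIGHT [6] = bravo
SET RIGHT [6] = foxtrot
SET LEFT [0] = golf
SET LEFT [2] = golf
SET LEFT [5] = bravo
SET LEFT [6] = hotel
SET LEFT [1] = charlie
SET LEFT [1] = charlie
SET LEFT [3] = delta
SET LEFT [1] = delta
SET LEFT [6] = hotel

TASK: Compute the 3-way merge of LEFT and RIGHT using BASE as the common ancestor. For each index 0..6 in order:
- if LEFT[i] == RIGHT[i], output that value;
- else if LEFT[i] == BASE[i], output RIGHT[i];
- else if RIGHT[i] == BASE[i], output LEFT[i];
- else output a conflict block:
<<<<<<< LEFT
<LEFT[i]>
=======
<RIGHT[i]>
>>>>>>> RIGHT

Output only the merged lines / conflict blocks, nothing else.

Answer: golf
delta
golf
delta
charlie
bravo
<<<<<<< LEFT
hotel
=======
foxtrot
>>>>>>> RIGHT

Derivation:
Final LEFT:  [golf, delta, golf, delta, charlie, bravo, hotel]
Final RIGHT: [hotel, bravo, delta, delta, charlie, india, foxtrot]
i=0: L=golf, R=hotel=BASE -> take LEFT -> golf
i=1: L=delta, R=bravo=BASE -> take LEFT -> delta
i=2: L=golf, R=delta=BASE -> take LEFT -> golf
i=3: L=delta R=delta -> agree -> delta
i=4: L=charlie R=charlie -> agree -> charlie
i=5: L=bravo, R=india=BASE -> take LEFT -> bravo
i=6: BASE=india L=hotel R=foxtrot all differ -> CONFLICT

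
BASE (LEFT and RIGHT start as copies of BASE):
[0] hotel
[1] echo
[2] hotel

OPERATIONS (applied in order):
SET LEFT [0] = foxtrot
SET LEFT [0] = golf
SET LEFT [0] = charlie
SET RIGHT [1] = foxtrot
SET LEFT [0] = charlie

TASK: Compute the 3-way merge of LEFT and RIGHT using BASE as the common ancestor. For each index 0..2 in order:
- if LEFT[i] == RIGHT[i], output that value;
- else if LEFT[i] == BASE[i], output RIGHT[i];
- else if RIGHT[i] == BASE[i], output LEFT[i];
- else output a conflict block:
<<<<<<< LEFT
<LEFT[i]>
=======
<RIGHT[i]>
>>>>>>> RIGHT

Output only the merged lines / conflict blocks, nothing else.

Final LEFT:  [charlie, echo, hotel]
Final RIGHT: [hotel, foxtrot, hotel]
i=0: L=charlie, R=hotel=BASE -> take LEFT -> charlie
i=1: L=echo=BASE, R=foxtrot -> take RIGHT -> foxtrot
i=2: L=hotel R=hotel -> agree -> hotel

Answer: charlie
foxtrot
hotel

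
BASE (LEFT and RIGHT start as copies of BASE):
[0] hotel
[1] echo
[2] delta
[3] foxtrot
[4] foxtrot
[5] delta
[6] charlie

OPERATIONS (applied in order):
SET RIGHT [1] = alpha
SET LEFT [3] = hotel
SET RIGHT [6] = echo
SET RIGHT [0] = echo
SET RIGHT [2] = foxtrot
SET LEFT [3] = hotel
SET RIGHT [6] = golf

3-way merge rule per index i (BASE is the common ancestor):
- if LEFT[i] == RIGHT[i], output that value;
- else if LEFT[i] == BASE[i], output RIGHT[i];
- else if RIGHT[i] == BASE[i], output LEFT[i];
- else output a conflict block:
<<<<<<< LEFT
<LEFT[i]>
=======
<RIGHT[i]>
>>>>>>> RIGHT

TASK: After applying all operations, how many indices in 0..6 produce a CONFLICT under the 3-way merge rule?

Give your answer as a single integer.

Answer: 0

Derivation:
Final LEFT:  [hotel, echo, delta, hotel, foxtrot, delta, charlie]
Final RIGHT: [echo, alpha, foxtrot, foxtrot, foxtrot, delta, golf]
i=0: L=hotel=BASE, R=echo -> take RIGHT -> echo
i=1: L=echo=BASE, R=alpha -> take RIGHT -> alpha
i=2: L=delta=BASE, R=foxtrot -> take RIGHT -> foxtrot
i=3: L=hotel, R=foxtrot=BASE -> take LEFT -> hotel
i=4: L=foxtrot R=foxtrot -> agree -> foxtrot
i=5: L=delta R=delta -> agree -> delta
i=6: L=charlie=BASE, R=golf -> take RIGHT -> golf
Conflict count: 0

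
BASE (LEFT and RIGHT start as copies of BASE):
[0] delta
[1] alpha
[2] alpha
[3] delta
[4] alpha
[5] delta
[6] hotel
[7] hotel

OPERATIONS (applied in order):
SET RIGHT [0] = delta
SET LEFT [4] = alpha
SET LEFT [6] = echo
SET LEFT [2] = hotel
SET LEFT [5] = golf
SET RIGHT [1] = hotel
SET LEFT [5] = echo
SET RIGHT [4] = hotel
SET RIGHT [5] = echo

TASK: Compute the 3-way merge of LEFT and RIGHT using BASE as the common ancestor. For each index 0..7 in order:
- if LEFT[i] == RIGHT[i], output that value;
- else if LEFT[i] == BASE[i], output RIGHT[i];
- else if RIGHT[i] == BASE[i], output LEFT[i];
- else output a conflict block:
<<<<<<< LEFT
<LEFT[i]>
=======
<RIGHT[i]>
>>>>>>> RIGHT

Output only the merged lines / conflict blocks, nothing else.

Final LEFT:  [delta, alpha, hotel, delta, alpha, echo, echo, hotel]
Final RIGHT: [delta, hotel, alpha, delta, hotel, echo, hotel, hotel]
i=0: L=delta R=delta -> agree -> delta
i=1: L=alpha=BASE, R=hotel -> take RIGHT -> hotel
i=2: L=hotel, R=alpha=BASE -> take LEFT -> hotel
i=3: L=delta R=delta -> agree -> delta
i=4: L=alpha=BASE, R=hotel -> take RIGHT -> hotel
i=5: L=echo R=echo -> agree -> echo
i=6: L=echo, R=hotel=BASE -> take LEFT -> echo
i=7: L=hotel R=hotel -> agree -> hotel

Answer: delta
hotel
hotel
delta
hotel
echo
echo
hotel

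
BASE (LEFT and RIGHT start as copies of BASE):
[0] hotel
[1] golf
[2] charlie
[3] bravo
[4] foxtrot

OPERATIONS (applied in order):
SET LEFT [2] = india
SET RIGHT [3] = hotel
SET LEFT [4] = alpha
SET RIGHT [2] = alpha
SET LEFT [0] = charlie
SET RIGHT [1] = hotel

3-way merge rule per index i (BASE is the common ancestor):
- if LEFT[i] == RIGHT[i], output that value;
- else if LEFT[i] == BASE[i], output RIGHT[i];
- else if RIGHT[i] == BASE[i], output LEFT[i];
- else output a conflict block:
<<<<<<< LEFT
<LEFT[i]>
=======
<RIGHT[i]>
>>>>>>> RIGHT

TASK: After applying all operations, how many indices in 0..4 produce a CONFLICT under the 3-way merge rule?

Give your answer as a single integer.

Answer: 1

Derivation:
Final LEFT:  [charlie, golf, india, bravo, alpha]
Final RIGHT: [hotel, hotel, alpha, hotel, foxtrot]
i=0: L=charlie, R=hotel=BASE -> take LEFT -> charlie
i=1: L=golf=BASE, R=hotel -> take RIGHT -> hotel
i=2: BASE=charlie L=india R=alpha all differ -> CONFLICT
i=3: L=bravo=BASE, R=hotel -> take RIGHT -> hotel
i=4: L=alpha, R=foxtrot=BASE -> take LEFT -> alpha
Conflict count: 1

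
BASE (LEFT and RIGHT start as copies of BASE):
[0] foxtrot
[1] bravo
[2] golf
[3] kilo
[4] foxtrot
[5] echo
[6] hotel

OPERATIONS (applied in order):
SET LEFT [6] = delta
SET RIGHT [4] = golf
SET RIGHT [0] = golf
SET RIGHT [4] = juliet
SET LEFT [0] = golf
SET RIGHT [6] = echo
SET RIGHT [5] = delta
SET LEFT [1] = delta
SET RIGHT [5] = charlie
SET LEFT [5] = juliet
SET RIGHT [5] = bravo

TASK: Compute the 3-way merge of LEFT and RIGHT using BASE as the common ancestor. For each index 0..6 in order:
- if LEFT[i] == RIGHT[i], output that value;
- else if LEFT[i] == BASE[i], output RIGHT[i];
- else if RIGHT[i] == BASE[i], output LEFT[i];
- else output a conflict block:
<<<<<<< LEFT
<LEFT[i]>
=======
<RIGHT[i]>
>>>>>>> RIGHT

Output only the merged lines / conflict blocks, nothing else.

Final LEFT:  [golf, delta, golf, kilo, foxtrot, juliet, delta]
Final RIGHT: [golf, bravo, golf, kilo, juliet, bravo, echo]
i=0: L=golf R=golf -> agree -> golf
i=1: L=delta, R=bravo=BASE -> take LEFT -> delta
i=2: L=golf R=golf -> agree -> golf
i=3: L=kilo R=kilo -> agree -> kilo
i=4: L=foxtrot=BASE, R=juliet -> take RIGHT -> juliet
i=5: BASE=echo L=juliet R=bravo all differ -> CONFLICT
i=6: BASE=hotel L=delta R=echo all differ -> CONFLICT

Answer: golf
delta
golf
kilo
juliet
<<<<<<< LEFT
juliet
=======
bravo
>>>>>>> RIGHT
<<<<<<< LEFT
delta
=======
echo
>>>>>>> RIGHT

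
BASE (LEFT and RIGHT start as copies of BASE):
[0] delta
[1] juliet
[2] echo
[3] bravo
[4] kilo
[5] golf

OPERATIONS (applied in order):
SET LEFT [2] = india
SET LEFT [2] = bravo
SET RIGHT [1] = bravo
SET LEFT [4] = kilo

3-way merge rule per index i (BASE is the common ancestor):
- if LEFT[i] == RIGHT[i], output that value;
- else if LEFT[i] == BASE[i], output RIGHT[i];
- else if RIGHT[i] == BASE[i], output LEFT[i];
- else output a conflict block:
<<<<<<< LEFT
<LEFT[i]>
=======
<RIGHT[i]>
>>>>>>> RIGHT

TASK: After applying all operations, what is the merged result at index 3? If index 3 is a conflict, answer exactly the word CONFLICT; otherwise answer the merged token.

Answer: bravo

Derivation:
Final LEFT:  [delta, juliet, bravo, bravo, kilo, golf]
Final RIGHT: [delta, bravo, echo, bravo, kilo, golf]
i=0: L=delta R=delta -> agree -> delta
i=1: L=juliet=BASE, R=bravo -> take RIGHT -> bravo
i=2: L=bravo, R=echo=BASE -> take LEFT -> bravo
i=3: L=bravo R=bravo -> agree -> bravo
i=4: L=kilo R=kilo -> agree -> kilo
i=5: L=golf R=golf -> agree -> golf
Index 3 -> bravo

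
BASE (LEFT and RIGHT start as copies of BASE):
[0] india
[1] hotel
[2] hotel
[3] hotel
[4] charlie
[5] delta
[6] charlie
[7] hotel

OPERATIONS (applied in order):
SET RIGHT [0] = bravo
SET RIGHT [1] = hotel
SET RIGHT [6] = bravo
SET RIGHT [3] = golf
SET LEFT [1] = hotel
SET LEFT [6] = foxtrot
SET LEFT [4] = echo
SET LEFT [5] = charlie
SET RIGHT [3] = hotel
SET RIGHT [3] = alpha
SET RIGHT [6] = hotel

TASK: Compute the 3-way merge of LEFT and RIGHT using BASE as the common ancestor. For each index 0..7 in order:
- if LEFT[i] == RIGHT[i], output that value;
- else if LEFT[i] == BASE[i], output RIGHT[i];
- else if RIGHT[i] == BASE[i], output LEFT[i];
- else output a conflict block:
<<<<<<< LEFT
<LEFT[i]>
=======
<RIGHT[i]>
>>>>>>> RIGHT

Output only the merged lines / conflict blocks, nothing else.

Final LEFT:  [india, hotel, hotel, hotel, echo, charlie, foxtrot, hotel]
Final RIGHT: [bravo, hotel, hotel, alpha, charlie, delta, hotel, hotel]
i=0: L=india=BASE, R=bravo -> take RIGHT -> bravo
i=1: L=hotel R=hotel -> agree -> hotel
i=2: L=hotel R=hotel -> agree -> hotel
i=3: L=hotel=BASE, R=alpha -> take RIGHT -> alpha
i=4: L=echo, R=charlie=BASE -> take LEFT -> echo
i=5: L=charlie, R=delta=BASE -> take LEFT -> charlie
i=6: BASE=charlie L=foxtrot R=hotel all differ -> CONFLICT
i=7: L=hotel R=hotel -> agree -> hotel

Answer: bravo
hotel
hotel
alpha
echo
charlie
<<<<<<< LEFT
foxtrot
=======
hotel
>>>>>>> RIGHT
hotel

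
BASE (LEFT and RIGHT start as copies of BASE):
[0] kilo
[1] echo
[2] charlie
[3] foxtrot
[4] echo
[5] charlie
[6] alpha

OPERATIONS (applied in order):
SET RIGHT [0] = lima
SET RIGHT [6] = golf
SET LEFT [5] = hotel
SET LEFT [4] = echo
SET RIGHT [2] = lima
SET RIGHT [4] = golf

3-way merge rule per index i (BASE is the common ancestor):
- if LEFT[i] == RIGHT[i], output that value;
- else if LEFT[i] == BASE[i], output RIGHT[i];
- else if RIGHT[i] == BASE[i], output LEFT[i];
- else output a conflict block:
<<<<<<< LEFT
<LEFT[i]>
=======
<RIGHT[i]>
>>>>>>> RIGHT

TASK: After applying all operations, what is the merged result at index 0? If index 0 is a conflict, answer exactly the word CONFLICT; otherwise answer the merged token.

Answer: lima

Derivation:
Final LEFT:  [kilo, echo, charlie, foxtrot, echo, hotel, alpha]
Final RIGHT: [lima, echo, lima, foxtrot, golf, charlie, golf]
i=0: L=kilo=BASE, R=lima -> take RIGHT -> lima
i=1: L=echo R=echo -> agree -> echo
i=2: L=charlie=BASE, R=lima -> take RIGHT -> lima
i=3: L=foxtrot R=foxtrot -> agree -> foxtrot
i=4: L=echo=BASE, R=golf -> take RIGHT -> golf
i=5: L=hotel, R=charlie=BASE -> take LEFT -> hotel
i=6: L=alpha=BASE, R=golf -> take RIGHT -> golf
Index 0 -> lima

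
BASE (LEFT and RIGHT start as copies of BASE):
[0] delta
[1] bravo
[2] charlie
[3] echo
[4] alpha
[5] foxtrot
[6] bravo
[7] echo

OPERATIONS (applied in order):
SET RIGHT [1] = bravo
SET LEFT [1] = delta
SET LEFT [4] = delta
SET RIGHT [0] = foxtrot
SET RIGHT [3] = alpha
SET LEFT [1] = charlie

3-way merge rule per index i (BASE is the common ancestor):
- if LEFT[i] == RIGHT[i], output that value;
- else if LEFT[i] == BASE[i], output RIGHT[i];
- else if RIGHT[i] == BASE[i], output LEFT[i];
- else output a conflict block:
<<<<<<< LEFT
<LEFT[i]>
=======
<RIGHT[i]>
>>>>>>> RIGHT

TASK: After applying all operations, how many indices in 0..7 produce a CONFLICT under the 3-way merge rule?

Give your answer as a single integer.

Final LEFT:  [delta, charlie, charlie, echo, delta, foxtrot, bravo, echo]
Final RIGHT: [foxtrot, bravo, charlie, alpha, alpha, foxtrot, bravo, echo]
i=0: L=delta=BASE, R=foxtrot -> take RIGHT -> foxtrot
i=1: L=charlie, R=bravo=BASE -> take LEFT -> charlie
i=2: L=charlie R=charlie -> agree -> charlie
i=3: L=echo=BASE, R=alpha -> take RIGHT -> alpha
i=4: L=delta, R=alpha=BASE -> take LEFT -> delta
i=5: L=foxtrot R=foxtrot -> agree -> foxtrot
i=6: L=bravo R=bravo -> agree -> bravo
i=7: L=echo R=echo -> agree -> echo
Conflict count: 0

Answer: 0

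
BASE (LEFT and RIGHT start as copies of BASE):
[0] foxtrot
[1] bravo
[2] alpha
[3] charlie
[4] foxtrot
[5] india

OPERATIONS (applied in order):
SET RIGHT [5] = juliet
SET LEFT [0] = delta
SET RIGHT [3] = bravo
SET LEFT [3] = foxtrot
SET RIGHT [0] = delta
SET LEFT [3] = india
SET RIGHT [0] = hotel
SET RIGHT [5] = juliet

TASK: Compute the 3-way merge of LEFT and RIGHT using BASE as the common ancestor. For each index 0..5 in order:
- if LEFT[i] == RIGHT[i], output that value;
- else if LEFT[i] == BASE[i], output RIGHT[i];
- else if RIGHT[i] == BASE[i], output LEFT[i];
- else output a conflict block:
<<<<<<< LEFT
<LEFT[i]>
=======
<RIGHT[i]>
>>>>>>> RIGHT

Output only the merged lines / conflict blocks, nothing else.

Final LEFT:  [delta, bravo, alpha, india, foxtrot, india]
Final RIGHT: [hotel, bravo, alpha, bravo, foxtrot, juliet]
i=0: BASE=foxtrot L=delta R=hotel all differ -> CONFLICT
i=1: L=bravo R=bravo -> agree -> bravo
i=2: L=alpha R=alpha -> agree -> alpha
i=3: BASE=charlie L=india R=bravo all differ -> CONFLICT
i=4: L=foxtrot R=foxtrot -> agree -> foxtrot
i=5: L=india=BASE, R=juliet -> take RIGHT -> juliet

Answer: <<<<<<< LEFT
delta
=======
hotel
>>>>>>> RIGHT
bravo
alpha
<<<<<<< LEFT
india
=======
bravo
>>>>>>> RIGHT
foxtrot
juliet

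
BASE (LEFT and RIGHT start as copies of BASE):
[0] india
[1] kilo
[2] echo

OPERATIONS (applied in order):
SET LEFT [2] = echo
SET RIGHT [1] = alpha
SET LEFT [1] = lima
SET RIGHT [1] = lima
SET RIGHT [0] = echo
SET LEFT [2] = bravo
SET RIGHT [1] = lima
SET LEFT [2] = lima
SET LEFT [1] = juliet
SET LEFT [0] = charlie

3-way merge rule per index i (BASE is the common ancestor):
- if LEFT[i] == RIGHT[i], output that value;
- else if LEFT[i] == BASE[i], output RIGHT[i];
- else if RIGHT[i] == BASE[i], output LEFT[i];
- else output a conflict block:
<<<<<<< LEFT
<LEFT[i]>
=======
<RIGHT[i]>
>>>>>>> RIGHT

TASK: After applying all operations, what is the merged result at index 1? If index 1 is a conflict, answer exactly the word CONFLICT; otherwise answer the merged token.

Final LEFT:  [charlie, juliet, lima]
Final RIGHT: [echo, lima, echo]
i=0: BASE=india L=charlie R=echo all differ -> CONFLICT
i=1: BASE=kilo L=juliet R=lima all differ -> CONFLICT
i=2: L=lima, R=echo=BASE -> take LEFT -> lima
Index 1 -> CONFLICT

Answer: CONFLICT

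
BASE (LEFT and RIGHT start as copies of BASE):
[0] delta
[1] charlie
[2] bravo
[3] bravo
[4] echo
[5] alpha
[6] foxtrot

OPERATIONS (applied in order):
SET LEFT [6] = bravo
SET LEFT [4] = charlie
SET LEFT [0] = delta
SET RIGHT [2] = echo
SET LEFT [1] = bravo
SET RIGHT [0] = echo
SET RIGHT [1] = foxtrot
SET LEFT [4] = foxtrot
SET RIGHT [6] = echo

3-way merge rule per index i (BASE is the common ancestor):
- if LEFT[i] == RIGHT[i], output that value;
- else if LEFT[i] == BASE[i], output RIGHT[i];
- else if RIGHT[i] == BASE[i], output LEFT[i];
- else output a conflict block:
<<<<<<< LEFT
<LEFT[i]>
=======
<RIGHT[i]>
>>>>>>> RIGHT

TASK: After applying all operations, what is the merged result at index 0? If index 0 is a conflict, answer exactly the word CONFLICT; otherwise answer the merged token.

Answer: echo

Derivation:
Final LEFT:  [delta, bravo, bravo, bravo, foxtrot, alpha, bravo]
Final RIGHT: [echo, foxtrot, echo, bravo, echo, alpha, echo]
i=0: L=delta=BASE, R=echo -> take RIGHT -> echo
i=1: BASE=charlie L=bravo R=foxtrot all differ -> CONFLICT
i=2: L=bravo=BASE, R=echo -> take RIGHT -> echo
i=3: L=bravo R=bravo -> agree -> bravo
i=4: L=foxtrot, R=echo=BASE -> take LEFT -> foxtrot
i=5: L=alpha R=alpha -> agree -> alpha
i=6: BASE=foxtrot L=bravo R=echo all differ -> CONFLICT
Index 0 -> echo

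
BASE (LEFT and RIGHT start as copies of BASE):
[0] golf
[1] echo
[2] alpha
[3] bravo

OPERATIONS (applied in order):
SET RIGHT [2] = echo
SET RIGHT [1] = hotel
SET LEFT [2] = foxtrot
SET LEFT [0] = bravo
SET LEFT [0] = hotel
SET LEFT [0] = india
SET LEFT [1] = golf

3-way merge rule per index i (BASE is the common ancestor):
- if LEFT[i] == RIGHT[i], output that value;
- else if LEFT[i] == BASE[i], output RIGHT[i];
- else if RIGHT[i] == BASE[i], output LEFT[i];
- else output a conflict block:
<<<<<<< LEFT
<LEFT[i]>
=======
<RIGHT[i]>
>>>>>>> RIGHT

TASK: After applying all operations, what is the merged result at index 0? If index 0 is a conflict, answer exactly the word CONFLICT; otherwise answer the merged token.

Answer: india

Derivation:
Final LEFT:  [india, golf, foxtrot, bravo]
Final RIGHT: [golf, hotel, echo, bravo]
i=0: L=india, R=golf=BASE -> take LEFT -> india
i=1: BASE=echo L=golf R=hotel all differ -> CONFLICT
i=2: BASE=alpha L=foxtrot R=echo all differ -> CONFLICT
i=3: L=bravo R=bravo -> agree -> bravo
Index 0 -> india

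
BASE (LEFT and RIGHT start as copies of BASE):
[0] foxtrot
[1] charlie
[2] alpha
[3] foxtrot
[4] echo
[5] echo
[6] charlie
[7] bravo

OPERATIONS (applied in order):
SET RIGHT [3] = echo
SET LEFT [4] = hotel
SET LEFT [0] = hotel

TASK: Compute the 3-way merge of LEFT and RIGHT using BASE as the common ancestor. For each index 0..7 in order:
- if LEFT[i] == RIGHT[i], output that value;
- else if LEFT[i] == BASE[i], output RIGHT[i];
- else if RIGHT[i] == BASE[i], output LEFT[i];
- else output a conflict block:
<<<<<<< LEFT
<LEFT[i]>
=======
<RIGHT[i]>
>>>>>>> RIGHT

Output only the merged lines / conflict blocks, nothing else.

Final LEFT:  [hotel, charlie, alpha, foxtrot, hotel, echo, charlie, bravo]
Final RIGHT: [foxtrot, charlie, alpha, echo, echo, echo, charlie, bravo]
i=0: L=hotel, R=foxtrot=BASE -> take LEFT -> hotel
i=1: L=charlie R=charlie -> agree -> charlie
i=2: L=alpha R=alpha -> agree -> alpha
i=3: L=foxtrot=BASE, R=echo -> take RIGHT -> echo
i=4: L=hotel, R=echo=BASE -> take LEFT -> hotel
i=5: L=echo R=echo -> agree -> echo
i=6: L=charlie R=charlie -> agree -> charlie
i=7: L=bravo R=bravo -> agree -> bravo

Answer: hotel
charlie
alpha
echo
hotel
echo
charlie
bravo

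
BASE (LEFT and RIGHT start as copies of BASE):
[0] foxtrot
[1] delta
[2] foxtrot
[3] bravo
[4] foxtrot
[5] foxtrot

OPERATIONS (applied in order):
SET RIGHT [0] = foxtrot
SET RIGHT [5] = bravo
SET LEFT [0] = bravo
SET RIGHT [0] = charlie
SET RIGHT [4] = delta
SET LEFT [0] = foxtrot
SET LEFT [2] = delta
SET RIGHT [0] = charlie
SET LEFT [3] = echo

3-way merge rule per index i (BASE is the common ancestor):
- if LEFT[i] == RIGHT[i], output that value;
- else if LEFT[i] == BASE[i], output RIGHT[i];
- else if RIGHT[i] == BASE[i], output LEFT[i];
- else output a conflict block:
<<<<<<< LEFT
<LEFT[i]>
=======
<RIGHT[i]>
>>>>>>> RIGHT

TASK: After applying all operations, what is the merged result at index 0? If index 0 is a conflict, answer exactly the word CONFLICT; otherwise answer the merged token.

Answer: charlie

Derivation:
Final LEFT:  [foxtrot, delta, delta, echo, foxtrot, foxtrot]
Final RIGHT: [charlie, delta, foxtrot, bravo, delta, bravo]
i=0: L=foxtrot=BASE, R=charlie -> take RIGHT -> charlie
i=1: L=delta R=delta -> agree -> delta
i=2: L=delta, R=foxtrot=BASE -> take LEFT -> delta
i=3: L=echo, R=bravo=BASE -> take LEFT -> echo
i=4: L=foxtrot=BASE, R=delta -> take RIGHT -> delta
i=5: L=foxtrot=BASE, R=bravo -> take RIGHT -> bravo
Index 0 -> charlie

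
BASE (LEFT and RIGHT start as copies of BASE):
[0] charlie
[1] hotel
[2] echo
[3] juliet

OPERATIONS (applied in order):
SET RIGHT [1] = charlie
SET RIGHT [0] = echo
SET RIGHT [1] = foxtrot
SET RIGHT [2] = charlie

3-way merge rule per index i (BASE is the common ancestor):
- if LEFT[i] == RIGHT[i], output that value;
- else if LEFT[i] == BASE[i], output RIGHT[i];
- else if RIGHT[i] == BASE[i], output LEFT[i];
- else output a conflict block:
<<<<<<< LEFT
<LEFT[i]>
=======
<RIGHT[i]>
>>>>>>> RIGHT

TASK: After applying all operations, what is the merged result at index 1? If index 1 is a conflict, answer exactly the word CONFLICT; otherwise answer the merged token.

Answer: foxtrot

Derivation:
Final LEFT:  [charlie, hotel, echo, juliet]
Final RIGHT: [echo, foxtrot, charlie, juliet]
i=0: L=charlie=BASE, R=echo -> take RIGHT -> echo
i=1: L=hotel=BASE, R=foxtrot -> take RIGHT -> foxtrot
i=2: L=echo=BASE, R=charlie -> take RIGHT -> charlie
i=3: L=juliet R=juliet -> agree -> juliet
Index 1 -> foxtrot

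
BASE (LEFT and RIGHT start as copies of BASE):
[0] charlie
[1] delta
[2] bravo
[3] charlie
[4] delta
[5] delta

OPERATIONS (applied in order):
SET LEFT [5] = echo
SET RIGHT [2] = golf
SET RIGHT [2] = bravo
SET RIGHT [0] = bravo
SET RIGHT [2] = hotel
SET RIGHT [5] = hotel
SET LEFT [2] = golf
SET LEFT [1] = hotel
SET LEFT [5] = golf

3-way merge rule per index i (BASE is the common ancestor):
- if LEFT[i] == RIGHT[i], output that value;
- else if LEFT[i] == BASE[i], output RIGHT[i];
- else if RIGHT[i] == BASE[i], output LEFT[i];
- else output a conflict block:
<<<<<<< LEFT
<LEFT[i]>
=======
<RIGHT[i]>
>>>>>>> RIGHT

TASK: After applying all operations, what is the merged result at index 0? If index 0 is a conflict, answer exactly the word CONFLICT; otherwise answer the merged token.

Answer: bravo

Derivation:
Final LEFT:  [charlie, hotel, golf, charlie, delta, golf]
Final RIGHT: [bravo, delta, hotel, charlie, delta, hotel]
i=0: L=charlie=BASE, R=bravo -> take RIGHT -> bravo
i=1: L=hotel, R=delta=BASE -> take LEFT -> hotel
i=2: BASE=bravo L=golf R=hotel all differ -> CONFLICT
i=3: L=charlie R=charlie -> agree -> charlie
i=4: L=delta R=delta -> agree -> delta
i=5: BASE=delta L=golf R=hotel all differ -> CONFLICT
Index 0 -> bravo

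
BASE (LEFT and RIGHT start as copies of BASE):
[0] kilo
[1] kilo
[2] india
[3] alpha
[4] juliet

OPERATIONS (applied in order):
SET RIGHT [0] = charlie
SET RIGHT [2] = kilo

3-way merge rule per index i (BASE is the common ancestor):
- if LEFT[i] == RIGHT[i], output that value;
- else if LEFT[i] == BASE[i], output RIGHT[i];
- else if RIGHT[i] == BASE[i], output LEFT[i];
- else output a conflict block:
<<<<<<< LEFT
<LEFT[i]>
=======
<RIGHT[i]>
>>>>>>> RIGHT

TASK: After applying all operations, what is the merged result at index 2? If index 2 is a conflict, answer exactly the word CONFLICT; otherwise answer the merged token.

Final LEFT:  [kilo, kilo, india, alpha, juliet]
Final RIGHT: [charlie, kilo, kilo, alpha, juliet]
i=0: L=kilo=BASE, R=charlie -> take RIGHT -> charlie
i=1: L=kilo R=kilo -> agree -> kilo
i=2: L=india=BASE, R=kilo -> take RIGHT -> kilo
i=3: L=alpha R=alpha -> agree -> alpha
i=4: L=juliet R=juliet -> agree -> juliet
Index 2 -> kilo

Answer: kilo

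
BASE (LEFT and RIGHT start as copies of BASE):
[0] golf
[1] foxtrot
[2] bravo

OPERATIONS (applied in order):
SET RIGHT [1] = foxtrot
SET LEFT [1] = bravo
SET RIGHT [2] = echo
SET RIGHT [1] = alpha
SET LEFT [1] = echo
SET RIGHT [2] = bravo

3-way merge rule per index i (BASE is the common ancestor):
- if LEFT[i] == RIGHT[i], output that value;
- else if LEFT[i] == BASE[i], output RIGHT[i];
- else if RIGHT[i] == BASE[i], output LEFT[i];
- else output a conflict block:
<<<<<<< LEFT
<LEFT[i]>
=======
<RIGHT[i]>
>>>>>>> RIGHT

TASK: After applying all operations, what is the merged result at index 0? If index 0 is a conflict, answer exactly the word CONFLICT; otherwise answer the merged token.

Final LEFT:  [golf, echo, bravo]
Final RIGHT: [golf, alpha, bravo]
i=0: L=golf R=golf -> agree -> golf
i=1: BASE=foxtrot L=echo R=alpha all differ -> CONFLICT
i=2: L=bravo R=bravo -> agree -> bravo
Index 0 -> golf

Answer: golf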